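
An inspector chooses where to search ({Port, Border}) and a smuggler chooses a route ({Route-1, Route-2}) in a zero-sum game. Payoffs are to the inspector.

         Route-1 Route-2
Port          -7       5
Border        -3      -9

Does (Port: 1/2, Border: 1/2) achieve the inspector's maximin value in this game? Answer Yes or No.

Against Route-1 this mix gives (1/2)·(-7) + (1/2)·(-3) = -5.
Against Route-2 this mix gives (1/2)·5 + (1/2)·(-9) = -2.
The smuggler will play Route-1, holding the inspector to -5. Shifting weight toward the row that does better against Route-1 would raise this floor (the equalizing mix achieves -13/3 against both Route-1 and Route-2), so the proposed strategy is not optimal.

No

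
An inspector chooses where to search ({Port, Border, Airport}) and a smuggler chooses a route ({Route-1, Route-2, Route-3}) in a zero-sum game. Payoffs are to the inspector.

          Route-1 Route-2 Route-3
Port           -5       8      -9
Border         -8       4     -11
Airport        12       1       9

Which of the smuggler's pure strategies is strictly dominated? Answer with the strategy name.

Route-3 holds the inspector's payoff strictly below Route-1 in every row: -9 < -5, -11 < -8, 9 < 12.
So Route-1 is strictly dominated for the smuggler.

Route-1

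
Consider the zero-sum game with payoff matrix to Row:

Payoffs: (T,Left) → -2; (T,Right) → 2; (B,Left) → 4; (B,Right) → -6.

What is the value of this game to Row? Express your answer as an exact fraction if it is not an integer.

Row minima: T → -2, B → -6; maximin = -2.
Column maxima: Left → 4, Right → 2; minimax = 2.
-2 ≠ 2, so there is no saddle point; optimal play is mixed.
Let Row play T with probability p. Expected payoff against Left: (-2)p + 4(1−p) = −6p + 4; against Right: 2p + (-6)(1−p) = 8p − 6.
Setting these equal: −6p + 4 = 8p − 6 ⇒ −14p = -10 ⇒ p = 5/7, and the value is (-6)·(5/7) + 4 = -2/7.
For Column: with q = P(Left), equating T's and B's payoffs gives −4q + 2 = 10q − 6 ⇒ q = 4/7.

-2/7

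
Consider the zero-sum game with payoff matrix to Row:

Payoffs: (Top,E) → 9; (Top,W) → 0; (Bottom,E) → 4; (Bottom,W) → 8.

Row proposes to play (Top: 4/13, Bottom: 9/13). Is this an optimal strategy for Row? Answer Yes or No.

Against E this mix gives (4/13)·9 + (9/13)·4 = 72/13.
Against W this mix gives (4/13)·0 + (9/13)·8 = 72/13.
All of Column's active replies (E, W) yield 72/13, and no column does worse for Row. The mix makes Column indifferent and guarantees 72/13, so it is optimal.

Yes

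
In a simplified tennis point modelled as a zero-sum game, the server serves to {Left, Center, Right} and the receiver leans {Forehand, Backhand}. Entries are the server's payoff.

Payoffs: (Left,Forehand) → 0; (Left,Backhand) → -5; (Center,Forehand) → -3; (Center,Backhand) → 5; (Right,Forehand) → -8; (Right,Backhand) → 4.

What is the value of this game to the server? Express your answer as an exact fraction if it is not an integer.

-15/13

Row minima: Left → -5, Center → -3, Right → -8; maximin = -3.
Column maxima: Forehand → 0, Backhand → 5; minimax = 0.
-3 ≠ 0, so there is no saddle point; optimal play is mixed.
Right is strictly dominated by Center, so the server never plays it.
On the remaining 2×2 (Left, Center vs Forehand, Backhand):
Let the server play Left with probability p. Expected payoff against Forehand: 0p + (-3)(1−p) = 3p − 3; against Backhand: (-5)p + 5(1−p) = −10p + 5.
Setting these equal: 3p − 3 = −10p + 5 ⇒ 13p = 8 ⇒ p = 8/13, and the value is (3)·(8/13) − 3 = -15/13.
For the receiver: with q = P(Forehand), equating Left's and Center's payoffs gives 5q − 5 = −8q + 5 ⇒ q = 10/13.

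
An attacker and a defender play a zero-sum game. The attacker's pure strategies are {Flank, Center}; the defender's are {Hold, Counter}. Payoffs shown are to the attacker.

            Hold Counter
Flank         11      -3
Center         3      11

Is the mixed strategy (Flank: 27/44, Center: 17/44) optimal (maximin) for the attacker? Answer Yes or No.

No

Against Hold this mix gives (27/44)·11 + (17/44)·3 = 87/11.
Against Counter this mix gives (27/44)·(-3) + (17/44)·11 = 53/22.
The defender will play Counter, holding the attacker to 53/22. Shifting weight toward the row that does better against Counter would raise this floor (the equalizing mix achieves 65/11 against both Counter and Hold), so the proposed strategy is not optimal.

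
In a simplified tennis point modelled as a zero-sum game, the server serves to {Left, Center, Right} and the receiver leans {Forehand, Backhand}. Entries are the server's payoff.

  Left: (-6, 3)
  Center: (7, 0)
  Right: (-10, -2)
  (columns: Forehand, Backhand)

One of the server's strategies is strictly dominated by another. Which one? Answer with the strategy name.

Right

Left gives a strictly higher payoff than Right against every column: -6 > -10, 3 > -2.
So Right is strictly dominated and the server never plays it.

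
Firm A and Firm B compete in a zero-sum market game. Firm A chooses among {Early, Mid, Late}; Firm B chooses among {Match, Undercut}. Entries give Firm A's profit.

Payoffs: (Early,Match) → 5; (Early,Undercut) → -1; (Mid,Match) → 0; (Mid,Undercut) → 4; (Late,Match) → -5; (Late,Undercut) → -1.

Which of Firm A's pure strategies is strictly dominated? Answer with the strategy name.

Mid gives a strictly higher payoff than Late against every column: 0 > -5, 4 > -1.
So Late is strictly dominated and Firm A never plays it.

Late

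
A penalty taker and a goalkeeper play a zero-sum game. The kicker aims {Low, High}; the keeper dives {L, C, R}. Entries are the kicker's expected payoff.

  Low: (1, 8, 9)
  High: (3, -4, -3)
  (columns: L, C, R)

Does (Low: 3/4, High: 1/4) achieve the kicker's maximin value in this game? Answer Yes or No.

No

Against L this mix gives (3/4)·1 + (1/4)·3 = 3/2.
Against C this mix gives (3/4)·8 + (1/4)·(-4) = 5.
Against R this mix gives (3/4)·9 + (1/4)·(-3) = 6.
The keeper will play L, holding the kicker to 3/2. Shifting weight toward the row that does better against L would raise this floor (the equalizing mix achieves 2 against both L and C), so the proposed strategy is not optimal.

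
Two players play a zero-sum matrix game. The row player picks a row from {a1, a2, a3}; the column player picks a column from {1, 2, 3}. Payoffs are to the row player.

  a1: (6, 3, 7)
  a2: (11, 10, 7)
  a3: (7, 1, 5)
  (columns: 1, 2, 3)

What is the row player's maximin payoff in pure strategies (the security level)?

Row minima: a1 → 3, a2 → 7, a3 → 1.
The best of these is 7.

7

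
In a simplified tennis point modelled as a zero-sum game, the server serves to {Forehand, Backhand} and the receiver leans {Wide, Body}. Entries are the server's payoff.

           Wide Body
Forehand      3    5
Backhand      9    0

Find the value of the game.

45/11

Row minima: Forehand → 3, Backhand → 0; maximin = 3.
Column maxima: Wide → 9, Body → 5; minimax = 5.
3 ≠ 5, so there is no saddle point; optimal play is mixed.
Let the server play Forehand with probability p. Expected payoff against Wide: 3p + 9(1−p) = −6p + 9; against Body: 5p + 0(1−p) = 5p.
Setting these equal: −6p + 9 = 5p ⇒ −11p = -9 ⇒ p = 9/11, and the value is (-6)·(9/11) + 9 = 45/11.
For the receiver: with q = P(Wide), equating Forehand's and Backhand's payoffs gives −2q + 5 = 9q ⇒ q = 5/11.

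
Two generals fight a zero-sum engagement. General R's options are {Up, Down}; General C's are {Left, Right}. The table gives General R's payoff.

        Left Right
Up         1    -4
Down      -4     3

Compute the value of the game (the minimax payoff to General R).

-13/12

Row minima: Up → -4, Down → -4; maximin = -4.
Column maxima: Left → 1, Right → 3; minimax = 1.
-4 ≠ 1, so there is no saddle point; optimal play is mixed.
Let General R play Up with probability p. Expected payoff against Left: 1p + (-4)(1−p) = 5p − 4; against Right: (-4)p + 3(1−p) = −7p + 3.
Setting these equal: 5p − 4 = −7p + 3 ⇒ 12p = 7 ⇒ p = 7/12, and the value is (5)·(7/12) − 4 = -13/12.
For General C: with q = P(Left), equating Up's and Down's payoffs gives 5q − 4 = −7q + 3 ⇒ q = 7/12.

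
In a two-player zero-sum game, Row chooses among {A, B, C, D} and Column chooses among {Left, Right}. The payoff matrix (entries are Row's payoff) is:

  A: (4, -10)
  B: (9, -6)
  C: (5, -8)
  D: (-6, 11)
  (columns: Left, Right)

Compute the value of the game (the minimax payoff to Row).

Row minima: A → -10, B → -6, C → -8, D → -6; maximin = -6.
Column maxima: Left → 9, Right → 11; minimax = 9.
-6 ≠ 9, so there is no saddle point; optimal play is mixed.
A is strictly dominated by B, so Row never plays it.
C is strictly dominated by B, so Row never plays it.
On the remaining 2×2 (B, D vs Left, Right):
Let Row play B with probability p. Expected payoff against Left: 9p + (-6)(1−p) = 15p − 6; against Right: (-6)p + 11(1−p) = −17p + 11.
Setting these equal: 15p − 6 = −17p + 11 ⇒ 32p = 17 ⇒ p = 17/32, and the value is (15)·(17/32) − 6 = 63/32.
For Column: with q = P(Left), equating B's and D's payoffs gives 15q − 6 = −17q + 11 ⇒ q = 17/32.

63/32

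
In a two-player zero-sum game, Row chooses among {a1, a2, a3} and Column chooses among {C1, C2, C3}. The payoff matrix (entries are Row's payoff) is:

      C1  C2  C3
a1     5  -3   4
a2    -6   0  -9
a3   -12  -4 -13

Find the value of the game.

Row minima: a1 → -3, a2 → -9, a3 → -13; maximin = -3.
Column maxima: C1 → 5, C2 → 0, C3 → 4; minimax = 0.
-3 ≠ 0, so there is no saddle point; optimal play is mixed.
a3 is strictly dominated by a1, so Row never plays it.
C1 is strictly dominated by C3 (it gives Row strictly more in every row), so Column never plays it.
On the remaining 2×2 (a1, a2 vs C2, C3):
Let Row play a1 with probability p. Expected payoff against C2: (-3)p + 0(1−p) = −3p; against C3: 4p + (-9)(1−p) = 13p − 9.
Setting these equal: −3p = 13p − 9 ⇒ −16p = -9 ⇒ p = 9/16, and the value is (-3)·(9/16) = -27/16.
For Column: with q = P(C2), equating a1's and a2's payoffs gives −7q + 4 = 9q − 9 ⇒ q = 13/16.

-27/16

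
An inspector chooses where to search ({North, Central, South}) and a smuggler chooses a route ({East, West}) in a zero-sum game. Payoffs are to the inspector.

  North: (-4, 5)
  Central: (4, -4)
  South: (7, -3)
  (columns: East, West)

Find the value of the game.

23/19

Row minima: North → -4, Central → -4, South → -3; maximin = -3.
Column maxima: East → 7, West → 5; minimax = 5.
-3 ≠ 5, so there is no saddle point; optimal play is mixed.
Central is strictly dominated by South, so the inspector never plays it.
On the remaining 2×2 (North, South vs East, West):
Let the inspector play North with probability p. Expected payoff against East: (-4)p + 7(1−p) = −11p + 7; against West: 5p + (-3)(1−p) = 8p − 3.
Setting these equal: −11p + 7 = 8p − 3 ⇒ −19p = -10 ⇒ p = 10/19, and the value is (-11)·(10/19) + 7 = 23/19.
For the smuggler: with q = P(East), equating North's and South's payoffs gives −9q + 5 = 10q − 3 ⇒ q = 8/19.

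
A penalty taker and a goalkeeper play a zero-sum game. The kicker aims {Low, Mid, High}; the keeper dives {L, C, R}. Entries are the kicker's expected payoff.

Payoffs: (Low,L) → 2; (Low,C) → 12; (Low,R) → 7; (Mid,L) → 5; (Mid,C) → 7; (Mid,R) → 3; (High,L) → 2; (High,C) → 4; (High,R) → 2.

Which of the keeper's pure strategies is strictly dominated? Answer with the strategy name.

C

L holds the kicker's payoff strictly below C in every row: 2 < 12, 5 < 7, 2 < 4.
So C is strictly dominated for the keeper.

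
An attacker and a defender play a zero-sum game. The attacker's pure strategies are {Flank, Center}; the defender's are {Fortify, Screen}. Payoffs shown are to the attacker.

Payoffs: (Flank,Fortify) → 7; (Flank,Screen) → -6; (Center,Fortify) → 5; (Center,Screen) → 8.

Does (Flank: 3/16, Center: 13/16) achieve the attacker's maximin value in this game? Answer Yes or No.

Yes

Against Fortify this mix gives (3/16)·7 + (13/16)·5 = 43/8.
Against Screen this mix gives (3/16)·(-6) + (13/16)·8 = 43/8.
All of the defender's active replies (Fortify, Screen) yield 43/8, and no column does worse for the attacker. The mix makes the defender indifferent and guarantees 43/8, so it is optimal.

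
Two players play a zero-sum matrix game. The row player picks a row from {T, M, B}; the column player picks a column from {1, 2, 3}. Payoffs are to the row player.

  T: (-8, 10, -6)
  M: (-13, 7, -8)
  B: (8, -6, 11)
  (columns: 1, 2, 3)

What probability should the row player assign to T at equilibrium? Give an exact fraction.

Row minima: T → -8, M → -13, B → -6; maximin = -6.
Column maxima: 1 → 8, 2 → 10, 3 → 11; minimax = 8.
-6 ≠ 8, so there is no saddle point; optimal play is mixed.
M is strictly dominated by T, so the row player never plays it.
3 is strictly dominated by 1 (it gives the row player strictly more in every row), so the column player never plays it.
On the remaining 2×2 (T, B vs 1, 2):
Let the row player play T with probability p. Expected payoff against 1: (-8)p + 8(1−p) = −16p + 8; against 2: 10p + (-6)(1−p) = 16p − 6.
Setting these equal: −16p + 8 = 16p − 6 ⇒ −32p = -14 ⇒ p = 7/16, and the value is (-16)·(7/16) + 8 = 1.
For the column player: with q = P(1), equating T's and B's payoffs gives −18q + 10 = 14q − 6 ⇒ q = 1/2.

7/16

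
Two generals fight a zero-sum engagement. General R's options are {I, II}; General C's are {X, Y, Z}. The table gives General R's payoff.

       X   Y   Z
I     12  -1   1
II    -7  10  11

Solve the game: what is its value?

Row minima: I → -1, II → -7; maximin = -1.
Column maxima: X → 12, Y → 10, Z → 11; minimax = 10.
-1 ≠ 10, so there is no saddle point; optimal play is mixed.
Z is strictly dominated by Y (it gives General R strictly more in every row), so General C never plays it.
On the remaining 2×2 (I, II vs X, Y):
Let General R play I with probability p. Expected payoff against X: 12p + (-7)(1−p) = 19p − 7; against Y: (-1)p + 10(1−p) = −11p + 10.
Setting these equal: 19p − 7 = −11p + 10 ⇒ 30p = 17 ⇒ p = 17/30, and the value is (19)·(17/30) − 7 = 113/30.
For General C: with q = P(X), equating I's and II's payoffs gives 13q − 1 = −17q + 10 ⇒ q = 11/30.

113/30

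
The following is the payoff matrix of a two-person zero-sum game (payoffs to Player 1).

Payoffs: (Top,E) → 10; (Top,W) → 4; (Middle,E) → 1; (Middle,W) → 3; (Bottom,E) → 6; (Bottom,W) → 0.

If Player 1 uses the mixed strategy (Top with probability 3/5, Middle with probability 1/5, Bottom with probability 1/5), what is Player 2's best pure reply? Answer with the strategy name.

If Player 2 plays E, Player 1's expected payoff is (3/5)·10 + (1/5)·1 + (1/5)·6 = 37/5.
If Player 2 plays W, Player 1's expected payoff is (3/5)·4 + (1/5)·3 + (1/5)·0 = 3.
Player 2 minimizes Player 1's payoff; the smallest is 3, so the best response is W.

W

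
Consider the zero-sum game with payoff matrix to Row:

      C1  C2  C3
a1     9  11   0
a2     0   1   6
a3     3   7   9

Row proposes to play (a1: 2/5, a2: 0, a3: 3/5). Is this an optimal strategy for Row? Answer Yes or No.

Against C1 this mix gives (2/5)·9 + (3/5)·3 = 27/5.
Against C2 this mix gives (2/5)·11 + (3/5)·7 = 43/5.
Against C3 this mix gives (2/5)·0 + (3/5)·9 = 27/5.
All of Column's active replies (C1, C3) yield 27/5, and no column does worse for Row. The mix makes Column indifferent and guarantees 27/5, so it is optimal.

Yes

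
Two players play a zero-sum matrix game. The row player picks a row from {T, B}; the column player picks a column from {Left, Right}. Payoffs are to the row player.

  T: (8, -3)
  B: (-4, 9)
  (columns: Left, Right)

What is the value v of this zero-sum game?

Row minima: T → -3, B → -4; maximin = -3.
Column maxima: Left → 8, Right → 9; minimax = 8.
-3 ≠ 8, so there is no saddle point; optimal play is mixed.
Let the row player play T with probability p. Expected payoff against Left: 8p + (-4)(1−p) = 12p − 4; against Right: (-3)p + 9(1−p) = −12p + 9.
Setting these equal: 12p − 4 = −12p + 9 ⇒ 24p = 13 ⇒ p = 13/24, and the value is (12)·(13/24) − 4 = 5/2.
For the column player: with q = P(Left), equating T's and B's payoffs gives 11q − 3 = −13q + 9 ⇒ q = 1/2.

5/2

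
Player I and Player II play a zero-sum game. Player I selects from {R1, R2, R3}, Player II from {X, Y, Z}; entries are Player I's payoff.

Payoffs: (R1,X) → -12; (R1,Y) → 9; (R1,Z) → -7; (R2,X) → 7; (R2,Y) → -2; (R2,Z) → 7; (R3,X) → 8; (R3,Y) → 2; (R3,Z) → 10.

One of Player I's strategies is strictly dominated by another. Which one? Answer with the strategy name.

R3 gives a strictly higher payoff than R2 against every column: 8 > 7, 2 > -2, 10 > 7.
So R2 is strictly dominated and Player I never plays it.

R2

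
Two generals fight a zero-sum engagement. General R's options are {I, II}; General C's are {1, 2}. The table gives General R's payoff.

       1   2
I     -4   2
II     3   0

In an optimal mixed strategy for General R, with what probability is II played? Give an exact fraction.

Row minima: I → -4, II → 0; maximin = 0.
Column maxima: 1 → 3, 2 → 2; minimax = 2.
0 ≠ 2, so there is no saddle point; optimal play is mixed.
Let General R play I with probability p. Expected payoff against 1: (-4)p + 3(1−p) = −7p + 3; against 2: 2p + 0(1−p) = 2p.
Setting these equal: −7p + 3 = 2p ⇒ −9p = -3 ⇒ p = 1/3, and the value is (-7)·(1/3) + 3 = 2/3.
For General C: with q = P(1), equating I's and II's payoffs gives −6q + 2 = 3q ⇒ q = 2/9.

2/3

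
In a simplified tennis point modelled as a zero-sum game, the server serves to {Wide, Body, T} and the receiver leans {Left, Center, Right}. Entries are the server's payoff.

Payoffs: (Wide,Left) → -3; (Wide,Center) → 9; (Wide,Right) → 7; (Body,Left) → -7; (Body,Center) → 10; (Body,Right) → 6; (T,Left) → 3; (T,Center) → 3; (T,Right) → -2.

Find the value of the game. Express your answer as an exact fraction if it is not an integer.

1

Row minima: Wide → -3, Body → -7, T → -2; maximin = -2.
Column maxima: Left → 3, Center → 10, Right → 7; minimax = 3.
-2 ≠ 3, so there is no saddle point; optimal play is mixed.
Center is strictly dominated by Right (it gives the server strictly more in every row), so the receiver never plays it.
With Center eliminated, Body is strictly dominated by Wide (Wide gives the server strictly more in every remaining column), so the server never plays it.
On the remaining 2×2 (Wide, T vs Left, Right):
Let the server play Wide with probability p. Expected payoff against Left: (-3)p + 3(1−p) = −6p + 3; against Right: 7p + (-2)(1−p) = 9p − 2.
Setting these equal: −6p + 3 = 9p − 2 ⇒ −15p = -5 ⇒ p = 1/3, and the value is (-6)·(1/3) + 3 = 1.
For the receiver: with q = P(Left), equating Wide's and T's payoffs gives −10q + 7 = 5q − 2 ⇒ q = 3/5.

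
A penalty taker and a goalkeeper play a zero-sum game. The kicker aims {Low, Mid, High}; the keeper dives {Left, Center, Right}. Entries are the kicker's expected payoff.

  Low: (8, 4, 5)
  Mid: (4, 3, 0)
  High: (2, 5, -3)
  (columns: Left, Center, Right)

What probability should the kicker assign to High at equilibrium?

1/9

Row minima: Low → 4, Mid → 0, High → -3; maximin = 4.
Column maxima: Left → 8, Center → 5, Right → 5; minimax = 5.
4 ≠ 5, so there is no saddle point; optimal play is mixed.
Mid is strictly dominated by Low, so the kicker never plays it.
Left is strictly dominated by Right (it gives the kicker strictly more in every row), so the keeper never plays it.
On the remaining 2×2 (Low, High vs Center, Right):
Let the kicker play Low with probability p. Expected payoff against Center: 4p + 5(1−p) = −p + 5; against Right: 5p + (-3)(1−p) = 8p − 3.
Setting these equal: −p + 5 = 8p − 3 ⇒ −9p = -8 ⇒ p = 8/9, and the value is (-1)·(8/9) + 5 = 37/9.
For the keeper: with q = P(Center), equating Low's and High's payoffs gives −q + 5 = 8q − 3 ⇒ q = 8/9.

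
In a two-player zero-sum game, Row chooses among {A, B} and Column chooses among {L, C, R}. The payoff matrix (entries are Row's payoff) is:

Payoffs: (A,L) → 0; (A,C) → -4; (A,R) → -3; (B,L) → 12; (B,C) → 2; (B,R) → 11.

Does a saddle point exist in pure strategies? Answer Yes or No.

Yes

Row minima: A → -4, B → 2; maximin = 2.
Column maxima: L → 12, C → 2, R → 11; minimax = 2.
maximin = minimax = 2, so a saddle point exists.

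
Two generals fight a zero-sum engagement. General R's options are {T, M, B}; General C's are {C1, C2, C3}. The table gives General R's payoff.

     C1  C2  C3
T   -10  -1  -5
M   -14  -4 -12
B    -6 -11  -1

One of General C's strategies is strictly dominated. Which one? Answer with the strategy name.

C1 holds General R's payoff strictly below C3 in every row: -10 < -5, -14 < -12, -6 < -1.
So C3 is strictly dominated for General C.

C3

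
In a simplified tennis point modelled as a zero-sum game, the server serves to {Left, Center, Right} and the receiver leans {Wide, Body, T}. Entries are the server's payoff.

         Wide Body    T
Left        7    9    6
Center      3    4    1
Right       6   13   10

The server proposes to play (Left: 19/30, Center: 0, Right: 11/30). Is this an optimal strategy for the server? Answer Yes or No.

Against Wide this mix gives (19/30)·7 + (11/30)·6 = 199/30.
Against Body this mix gives (19/30)·9 + (11/30)·13 = 157/15.
Against T this mix gives (19/30)·6 + (11/30)·10 = 112/15.
The receiver will play Wide, holding the server to 199/30. Shifting weight toward the row that does better against Wide would raise this floor (the equalizing mix achieves 34/5 against both Wide and T), so the proposed strategy is not optimal.

No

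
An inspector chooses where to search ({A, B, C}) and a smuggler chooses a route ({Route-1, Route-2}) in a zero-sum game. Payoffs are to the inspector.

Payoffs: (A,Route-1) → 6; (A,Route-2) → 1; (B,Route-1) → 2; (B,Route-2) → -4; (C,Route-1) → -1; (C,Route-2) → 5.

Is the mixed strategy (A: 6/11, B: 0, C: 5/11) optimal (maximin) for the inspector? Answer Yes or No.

Against Route-1 this mix gives (6/11)·6 + (5/11)·(-1) = 31/11.
Against Route-2 this mix gives (6/11)·1 + (5/11)·5 = 31/11.
All of the smuggler's active replies (Route-1, Route-2) yield 31/11, and no column does worse for the inspector. The mix makes the smuggler indifferent and guarantees 31/11, so it is optimal.

Yes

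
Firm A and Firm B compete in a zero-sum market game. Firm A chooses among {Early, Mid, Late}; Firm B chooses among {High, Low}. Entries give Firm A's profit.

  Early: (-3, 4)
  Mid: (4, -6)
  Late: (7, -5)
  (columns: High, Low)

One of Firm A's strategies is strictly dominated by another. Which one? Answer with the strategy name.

Mid

Late gives a strictly higher payoff than Mid against every column: 7 > 4, -5 > -6.
So Mid is strictly dominated and Firm A never plays it.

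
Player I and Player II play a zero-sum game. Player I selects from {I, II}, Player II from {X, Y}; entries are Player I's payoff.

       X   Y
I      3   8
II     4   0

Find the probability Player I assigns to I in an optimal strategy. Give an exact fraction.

Row minima: I → 3, II → 0; maximin = 3.
Column maxima: X → 4, Y → 8; minimax = 4.
3 ≠ 4, so there is no saddle point; optimal play is mixed.
Let Player I play I with probability p. Expected payoff against X: 3p + 4(1−p) = −p + 4; against Y: 8p + 0(1−p) = 8p.
Setting these equal: −p + 4 = 8p ⇒ −9p = -4 ⇒ p = 4/9, and the value is (-1)·(4/9) + 4 = 32/9.
For Player II: with q = P(X), equating I's and II's payoffs gives −5q + 8 = 4q ⇒ q = 8/9.

4/9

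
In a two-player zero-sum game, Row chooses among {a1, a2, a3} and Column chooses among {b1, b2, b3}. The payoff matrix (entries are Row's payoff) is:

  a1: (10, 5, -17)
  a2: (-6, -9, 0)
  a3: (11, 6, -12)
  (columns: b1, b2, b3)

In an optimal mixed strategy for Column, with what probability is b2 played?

4/9

Row minima: a1 → -17, a2 → -9, a3 → -12; maximin = -9.
Column maxima: b1 → 11, b2 → 6, b3 → 0; minimax = 0.
-9 ≠ 0, so there is no saddle point; optimal play is mixed.
a1 is strictly dominated by a3, so Row never plays it.
b1 is strictly dominated by b2 (it gives Row strictly more in every row), so Column never plays it.
On the remaining 2×2 (a2, a3 vs b2, b3):
Let Row play a2 with probability p. Expected payoff against b2: (-9)p + 6(1−p) = −15p + 6; against b3: 0p + (-12)(1−p) = 12p − 12.
Setting these equal: −15p + 6 = 12p − 12 ⇒ −27p = -18 ⇒ p = 2/3, and the value is (-15)·(2/3) + 6 = -4.
For Column: with q = P(b2), equating a2's and a3's payoffs gives −9q = 18q − 12 ⇒ q = 4/9.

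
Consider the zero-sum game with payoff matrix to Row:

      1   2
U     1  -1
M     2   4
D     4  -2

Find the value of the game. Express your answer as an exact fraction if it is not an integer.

5/2

Row minima: U → -1, M → 2, D → -2; maximin = 2.
Column maxima: 1 → 4, 2 → 4; minimax = 4.
2 ≠ 4, so there is no saddle point; optimal play is mixed.
U is strictly dominated by M, so Row never plays it.
On the remaining 2×2 (M, D vs 1, 2):
Let Row play M with probability p. Expected payoff against 1: 2p + 4(1−p) = −2p + 4; against 2: 4p + (-2)(1−p) = 6p − 2.
Setting these equal: −2p + 4 = 6p − 2 ⇒ −8p = -6 ⇒ p = 3/4, and the value is (-2)·(3/4) + 4 = 5/2.
For Column: with q = P(1), equating M's and D's payoffs gives −2q + 4 = 6q − 2 ⇒ q = 3/4.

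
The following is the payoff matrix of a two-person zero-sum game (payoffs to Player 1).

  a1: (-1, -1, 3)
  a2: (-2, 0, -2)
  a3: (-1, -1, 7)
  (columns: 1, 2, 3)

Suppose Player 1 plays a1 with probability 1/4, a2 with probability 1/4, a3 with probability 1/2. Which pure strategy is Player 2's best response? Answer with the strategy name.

1

If Player 2 plays 1, Player 1's expected payoff is (1/4)·(-1) + (1/4)·(-2) + (1/2)·(-1) = -5/4.
If Player 2 plays 2, Player 1's expected payoff is (1/4)·(-1) + (1/4)·0 + (1/2)·(-1) = -3/4.
If Player 2 plays 3, Player 1's expected payoff is (1/4)·3 + (1/4)·(-2) + (1/2)·7 = 15/4.
Player 2 minimizes Player 1's payoff; the smallest is -5/4, so the best response is 1.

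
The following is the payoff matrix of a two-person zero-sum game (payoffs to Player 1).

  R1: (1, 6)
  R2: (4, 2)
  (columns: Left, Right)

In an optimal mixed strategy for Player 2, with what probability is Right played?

Row minima: R1 → 1, R2 → 2; maximin = 2.
Column maxima: Left → 4, Right → 6; minimax = 4.
2 ≠ 4, so there is no saddle point; optimal play is mixed.
Let Player 1 play R1 with probability p. Expected payoff against Left: 1p + 4(1−p) = −3p + 4; against Right: 6p + 2(1−p) = 4p + 2.
Setting these equal: −3p + 4 = 4p + 2 ⇒ −7p = -2 ⇒ p = 2/7, and the value is (-3)·(2/7) + 4 = 22/7.
For Player 2: with q = P(Left), equating R1's and R2's payoffs gives −5q + 6 = 2q + 2 ⇒ q = 4/7.

3/7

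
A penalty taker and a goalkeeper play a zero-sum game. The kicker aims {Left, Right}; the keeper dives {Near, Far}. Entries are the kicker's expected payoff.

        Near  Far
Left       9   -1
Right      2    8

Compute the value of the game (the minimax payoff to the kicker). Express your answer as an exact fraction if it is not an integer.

Row minima: Left → -1, Right → 2; maximin = 2.
Column maxima: Near → 9, Far → 8; minimax = 8.
2 ≠ 8, so there is no saddle point; optimal play is mixed.
Let the kicker play Left with probability p. Expected payoff against Near: 9p + 2(1−p) = 7p + 2; against Far: (-1)p + 8(1−p) = −9p + 8.
Setting these equal: 7p + 2 = −9p + 8 ⇒ 16p = 6 ⇒ p = 3/8, and the value is (7)·(3/8) + 2 = 37/8.
For the keeper: with q = P(Near), equating Left's and Right's payoffs gives 10q − 1 = −6q + 8 ⇒ q = 9/16.

37/8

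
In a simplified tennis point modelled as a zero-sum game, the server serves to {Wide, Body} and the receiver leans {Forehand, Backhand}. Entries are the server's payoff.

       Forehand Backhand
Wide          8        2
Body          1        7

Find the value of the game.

9/2

Row minima: Wide → 2, Body → 1; maximin = 2.
Column maxima: Forehand → 8, Backhand → 7; minimax = 7.
2 ≠ 7, so there is no saddle point; optimal play is mixed.
Let the server play Wide with probability p. Expected payoff against Forehand: 8p + 1(1−p) = 7p + 1; against Backhand: 2p + 7(1−p) = −5p + 7.
Setting these equal: 7p + 1 = −5p + 7 ⇒ 12p = 6 ⇒ p = 1/2, and the value is (7)·(1/2) + 1 = 9/2.
For the receiver: with q = P(Forehand), equating Wide's and Body's payoffs gives 6q + 2 = −6q + 7 ⇒ q = 5/12.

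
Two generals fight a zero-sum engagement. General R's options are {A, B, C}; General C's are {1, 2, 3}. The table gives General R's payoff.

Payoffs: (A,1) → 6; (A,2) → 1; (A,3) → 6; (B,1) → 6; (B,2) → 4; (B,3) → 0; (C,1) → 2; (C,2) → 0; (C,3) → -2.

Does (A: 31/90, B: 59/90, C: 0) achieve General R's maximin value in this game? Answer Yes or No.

No

Against 1 this mix gives (31/90)·6 + (59/90)·6 = 6.
Against 2 this mix gives (31/90)·1 + (59/90)·4 = 89/30.
Against 3 this mix gives (31/90)·6 + (59/90)·0 = 31/15.
General C will play 3, holding General R to 31/15. Shifting weight toward the row that does better against 3 would raise this floor (the equalizing mix achieves 8/3 against both 3 and 2), so the proposed strategy is not optimal.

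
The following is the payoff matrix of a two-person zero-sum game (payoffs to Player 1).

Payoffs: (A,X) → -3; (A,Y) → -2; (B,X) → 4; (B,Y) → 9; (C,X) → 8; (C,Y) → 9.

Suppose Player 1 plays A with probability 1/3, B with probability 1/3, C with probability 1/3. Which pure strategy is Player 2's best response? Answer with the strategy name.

X

If Player 2 plays X, Player 1's expected payoff is (1/3)·(-3) + (1/3)·4 + (1/3)·8 = 3.
If Player 2 plays Y, Player 1's expected payoff is (1/3)·(-2) + (1/3)·9 + (1/3)·9 = 16/3.
Player 2 minimizes Player 1's payoff; the smallest is 3, so the best response is X.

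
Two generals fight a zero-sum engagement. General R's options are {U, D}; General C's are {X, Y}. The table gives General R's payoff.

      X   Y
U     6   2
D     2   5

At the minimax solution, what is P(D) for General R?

4/7

Row minima: U → 2, D → 2; maximin = 2.
Column maxima: X → 6, Y → 5; minimax = 5.
2 ≠ 5, so there is no saddle point; optimal play is mixed.
Let General R play U with probability p. Expected payoff against X: 6p + 2(1−p) = 4p + 2; against Y: 2p + 5(1−p) = −3p + 5.
Setting these equal: 4p + 2 = −3p + 5 ⇒ 7p = 3 ⇒ p = 3/7, and the value is (4)·(3/7) + 2 = 26/7.
For General C: with q = P(X), equating U's and D's payoffs gives 4q + 2 = −3q + 5 ⇒ q = 3/7.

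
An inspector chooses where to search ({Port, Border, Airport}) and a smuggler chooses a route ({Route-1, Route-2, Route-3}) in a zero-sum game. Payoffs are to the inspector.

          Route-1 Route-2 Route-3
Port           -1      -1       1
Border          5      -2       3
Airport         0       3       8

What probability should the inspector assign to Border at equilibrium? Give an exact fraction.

Row minima: Port → -1, Border → -2, Airport → 0; maximin = 0.
Column maxima: Route-1 → 5, Route-2 → 3, Route-3 → 8; minimax = 3.
0 ≠ 3, so there is no saddle point; optimal play is mixed.
Port is strictly dominated by Airport, so the inspector never plays it.
Route-3 is strictly dominated by Route-2 (it gives the inspector strictly more in every row), so the smuggler never plays it.
On the remaining 2×2 (Border, Airport vs Route-1, Route-2):
Let the inspector play Border with probability p. Expected payoff against Route-1: 5p + 0(1−p) = 5p; against Route-2: (-2)p + 3(1−p) = −5p + 3.
Setting these equal: 5p = −5p + 3 ⇒ 10p = 3 ⇒ p = 3/10, and the value is (5)·(3/10) = 3/2.
For the smuggler: with q = P(Route-1), equating Border's and Airport's payoffs gives 7q − 2 = −3q + 3 ⇒ q = 1/2.

3/10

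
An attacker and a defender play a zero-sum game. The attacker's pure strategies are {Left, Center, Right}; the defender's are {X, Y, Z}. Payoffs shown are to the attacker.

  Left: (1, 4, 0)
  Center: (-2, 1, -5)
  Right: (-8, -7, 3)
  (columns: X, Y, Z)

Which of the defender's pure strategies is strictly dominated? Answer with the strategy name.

X holds the attacker's payoff strictly below Y in every row: 1 < 4, -2 < 1, -8 < -7.
So Y is strictly dominated for the defender.

Y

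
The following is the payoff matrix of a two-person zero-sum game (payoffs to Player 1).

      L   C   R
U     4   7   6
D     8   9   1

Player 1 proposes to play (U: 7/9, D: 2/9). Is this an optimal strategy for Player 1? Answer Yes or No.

Yes

Against L this mix gives (7/9)·4 + (2/9)·8 = 44/9.
Against C this mix gives (7/9)·7 + (2/9)·9 = 67/9.
Against R this mix gives (7/9)·6 + (2/9)·1 = 44/9.
All of Player 2's active replies (L, R) yield 44/9, and no column does worse for Player 1. The mix makes Player 2 indifferent and guarantees 44/9, so it is optimal.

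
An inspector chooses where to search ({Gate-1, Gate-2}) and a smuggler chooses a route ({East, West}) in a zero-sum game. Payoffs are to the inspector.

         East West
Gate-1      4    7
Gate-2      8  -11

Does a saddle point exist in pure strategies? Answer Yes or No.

Row minima: Gate-1 → 4, Gate-2 → -11; maximin = 4.
Column maxima: East → 8, West → 7; minimax = 7.
4 ≠ 7, so no pure-strategy equilibrium exists.

No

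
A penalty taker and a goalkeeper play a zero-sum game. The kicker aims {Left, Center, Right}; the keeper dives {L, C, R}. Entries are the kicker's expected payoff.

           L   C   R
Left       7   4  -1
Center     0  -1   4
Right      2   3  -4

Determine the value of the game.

3/2

Row minima: Left → -1, Center → -1, Right → -4; maximin = -1.
Column maxima: L → 7, C → 4, R → 4; minimax = 4.
-1 ≠ 4, so there is no saddle point; optimal play is mixed.
Right is strictly dominated by Left, so the kicker never plays it.
With Right eliminated, L is strictly dominated by C (it gives the kicker strictly more in every remaining row), so the keeper never plays it.
On the remaining 2×2 (Left, Center vs C, R):
Let the kicker play Left with probability p. Expected payoff against C: 4p + (-1)(1−p) = 5p − 1; against R: (-1)p + 4(1−p) = −5p + 4.
Setting these equal: 5p − 1 = −5p + 4 ⇒ 10p = 5 ⇒ p = 1/2, and the value is (5)·(1/2) − 1 = 3/2.
For the keeper: with q = P(C), equating Left's and Center's payoffs gives 5q − 1 = −5q + 4 ⇒ q = 1/2.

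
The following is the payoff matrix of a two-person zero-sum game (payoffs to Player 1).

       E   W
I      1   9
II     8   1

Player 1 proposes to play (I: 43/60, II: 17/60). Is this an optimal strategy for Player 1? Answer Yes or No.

No

Against E this mix gives (43/60)·1 + (17/60)·8 = 179/60.
Against W this mix gives (43/60)·9 + (17/60)·1 = 101/15.
Player 2 will play E, holding Player 1 to 179/60. Shifting weight toward the row that does better against E would raise this floor (the equalizing mix achieves 71/15 against both E and W), so the proposed strategy is not optimal.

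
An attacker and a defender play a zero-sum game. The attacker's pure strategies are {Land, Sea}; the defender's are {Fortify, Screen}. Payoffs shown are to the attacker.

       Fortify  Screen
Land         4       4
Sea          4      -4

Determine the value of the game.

4

Row minima: Land → 4, Sea → -4; maximin = 4.
Column maxima: Fortify → 4, Screen → 4; minimax = 4.
Since maximin = minimax = 4, there is a saddle point and the value is 4.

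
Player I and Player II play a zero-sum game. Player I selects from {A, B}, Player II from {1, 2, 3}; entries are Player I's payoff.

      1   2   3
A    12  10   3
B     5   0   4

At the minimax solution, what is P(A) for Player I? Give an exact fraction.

4/11

Row minima: A → 3, B → 0; maximin = 3.
Column maxima: 1 → 12, 2 → 10, 3 → 4; minimax = 4.
3 ≠ 4, so there is no saddle point; optimal play is mixed.
1 is strictly dominated by 2 (it gives Player I strictly more in every row), so Player II never plays it.
On the remaining 2×2 (A, B vs 2, 3):
Let Player I play A with probability p. Expected payoff against 2: 10p + 0(1−p) = 10p; against 3: 3p + 4(1−p) = −p + 4.
Setting these equal: 10p = −p + 4 ⇒ 11p = 4 ⇒ p = 4/11, and the value is (10)·(4/11) = 40/11.
For Player II: with q = P(2), equating A's and B's payoffs gives 7q + 3 = −4q + 4 ⇒ q = 1/11.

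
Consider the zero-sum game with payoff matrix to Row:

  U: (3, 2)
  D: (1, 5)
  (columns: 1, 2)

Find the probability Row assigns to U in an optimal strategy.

Row minima: U → 2, D → 1; maximin = 2.
Column maxima: 1 → 3, 2 → 5; minimax = 3.
2 ≠ 3, so there is no saddle point; optimal play is mixed.
Let Row play U with probability p. Expected payoff against 1: 3p + 1(1−p) = 2p + 1; against 2: 2p + 5(1−p) = −3p + 5.
Setting these equal: 2p + 1 = −3p + 5 ⇒ 5p = 4 ⇒ p = 4/5, and the value is (2)·(4/5) + 1 = 13/5.
For Column: with q = P(1), equating U's and D's payoffs gives q + 2 = −4q + 5 ⇒ q = 3/5.

4/5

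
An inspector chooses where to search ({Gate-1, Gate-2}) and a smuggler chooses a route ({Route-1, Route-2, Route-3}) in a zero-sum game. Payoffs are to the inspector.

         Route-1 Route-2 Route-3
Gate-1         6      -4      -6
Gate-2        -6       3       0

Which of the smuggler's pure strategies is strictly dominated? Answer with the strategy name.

Route-2

Route-3 holds the inspector's payoff strictly below Route-2 in every row: -6 < -4, 0 < 3.
So Route-2 is strictly dominated for the smuggler.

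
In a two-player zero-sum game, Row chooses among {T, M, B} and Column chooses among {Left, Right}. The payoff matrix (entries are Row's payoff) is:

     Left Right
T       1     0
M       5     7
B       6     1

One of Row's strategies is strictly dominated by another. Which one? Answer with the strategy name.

M gives a strictly higher payoff than T against every column: 5 > 1, 7 > 0.
So T is strictly dominated and Row never plays it.

T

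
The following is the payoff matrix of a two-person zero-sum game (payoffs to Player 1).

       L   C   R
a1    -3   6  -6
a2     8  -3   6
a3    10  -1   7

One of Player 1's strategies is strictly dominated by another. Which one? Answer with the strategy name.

a2

a3 gives a strictly higher payoff than a2 against every column: 10 > 8, -1 > -3, 7 > 6.
So a2 is strictly dominated and Player 1 never plays it.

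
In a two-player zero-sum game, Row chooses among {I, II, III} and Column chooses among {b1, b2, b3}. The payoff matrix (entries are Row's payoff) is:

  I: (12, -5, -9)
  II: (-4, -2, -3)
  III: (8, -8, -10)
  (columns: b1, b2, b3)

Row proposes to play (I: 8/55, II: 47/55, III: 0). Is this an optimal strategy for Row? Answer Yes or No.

Against b1 this mix gives (8/55)·12 + (47/55)·(-4) = -92/55.
Against b2 this mix gives (8/55)·(-5) + (47/55)·(-2) = -134/55.
Against b3 this mix gives (8/55)·(-9) + (47/55)·(-3) = -213/55.
Column will play b3, holding Row to -213/55. Shifting weight toward the row that does better against b3 would raise this floor (the equalizing mix achieves -36/11 against both b3 and b1), so the proposed strategy is not optimal.

No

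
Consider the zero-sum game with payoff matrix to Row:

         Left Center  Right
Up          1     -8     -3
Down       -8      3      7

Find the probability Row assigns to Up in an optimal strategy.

Row minima: Up → -8, Down → -8; maximin = -8.
Column maxima: Left → 1, Center → 3, Right → 7; minimax = 1.
-8 ≠ 1, so there is no saddle point; optimal play is mixed.
Right is strictly dominated by Center (it gives Row strictly more in every row), so Column never plays it.
On the remaining 2×2 (Up, Down vs Left, Center):
Let Row play Up with probability p. Expected payoff against Left: 1p + (-8)(1−p) = 9p − 8; against Center: (-8)p + 3(1−p) = −11p + 3.
Setting these equal: 9p − 8 = −11p + 3 ⇒ 20p = 11 ⇒ p = 11/20, and the value is (9)·(11/20) − 8 = -61/20.
For Column: with q = P(Left), equating Up's and Down's payoffs gives 9q − 8 = −11q + 3 ⇒ q = 11/20.

11/20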